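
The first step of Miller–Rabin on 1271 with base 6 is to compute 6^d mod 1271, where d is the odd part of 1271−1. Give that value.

1271 − 1 = 1270 = 2^1 · 635, so d = 635.
6^1 ≡ 6 (mod 1271)
6^2 ≡ 6^2 = 36 ≡ 36 (mod 1271)
6^4 ≡ 36^2 = 1296 ≡ 25 (mod 1271)
6^8 ≡ 25^2 = 625 ≡ 625 (mod 1271)
6^16 ≡ 625^2 = 390625 ≡ 428 (mod 1271)
6^32 ≡ 428^2 = 183184 ≡ 160 (mod 1271)
6^64 ≡ 160^2 = 25600 ≡ 180 (mod 1271)
6^128 ≡ 180^2 = 32400 ≡ 625 (mod 1271)
6^256 ≡ 625^2 = 390625 ≡ 428 (mod 1271)
6^512 ≡ 428^2 = 183184 ≡ 160 (mod 1271)
635 = 512 + 64 + 32 + 16 + 8 + 2 + 1 in binary powers of 2.
So 6^635 ≡ 160 · 180 · 160 · 428 · 625 · 36 · 6 ≡ 243 (mod 1271).
Squaring chain: 243; never reaches −1, so base 6 is a Miller–Rabin witness that 1271 is composite.

243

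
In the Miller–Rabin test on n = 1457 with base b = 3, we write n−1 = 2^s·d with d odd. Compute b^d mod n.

251

1457 − 1 = 1456 = 2^4 · 91, so d = 91.
3^1 ≡ 3 (mod 1457)
3^2 ≡ 3^2 = 9 ≡ 9 (mod 1457)
3^4 ≡ 9^2 = 81 ≡ 81 (mod 1457)
3^8 ≡ 81^2 = 6561 ≡ 733 (mod 1457)
3^16 ≡ 733^2 = 537289 ≡ 1113 (mod 1457)
3^32 ≡ 1113^2 = 1238769 ≡ 319 (mod 1457)
3^64 ≡ 319^2 = 101761 ≡ 1228 (mod 1457)
91 = 64 + 16 + 8 + 2 + 1 in binary powers of 2.
So 3^91 ≡ 1228 · 1113 · 733 · 9 · 3 ≡ 251 (mod 1457).
Squaring chain: 251 → 350 → 112 → 888; never reaches −1, so base 3 is a Miller–Rabin witness that 1457 is composite.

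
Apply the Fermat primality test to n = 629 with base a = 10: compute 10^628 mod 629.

565

10^1 ≡ 10 (mod 629)
10^2 ≡ 10^2 = 100 ≡ 100 (mod 629)
10^4 ≡ 100^2 = 10000 ≡ 565 (mod 629)
10^8 ≡ 565^2 = 319225 ≡ 322 (mod 629)
10^16 ≡ 322^2 = 103684 ≡ 528 (mod 629)
10^32 ≡ 528^2 = 278784 ≡ 137 (mod 629)
10^64 ≡ 137^2 = 18769 ≡ 528 (mod 629)
10^128 ≡ 528^2 = 278784 ≡ 137 (mod 629)
10^256 ≡ 137^2 = 18769 ≡ 528 (mod 629)
10^512 ≡ 528^2 = 278784 ≡ 137 (mod 629)
628 = 512 + 64 + 32 + 16 + 4 in binary powers of 2.
So 10^628 ≡ 137 · 528 · 137 · 528 · 565 ≡ 565 (mod 629).
Since 565 ≠ 1, base 10 is a Fermat witness: 629 is composite.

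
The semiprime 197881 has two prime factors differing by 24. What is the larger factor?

Since p = q + 24, we have 197881 = q(q + 24), so q² + 24q − 197881 = 0.
Discriminant: 24² + 4·197881 = 576 + 791524 = 792100; √792100 = 890.
q = (−24 + 890)/2 = 433, and p = q + 24 = 457.
Check: 433 · 457 = 197881.

457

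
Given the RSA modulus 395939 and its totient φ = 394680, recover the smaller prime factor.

599

φ(n) = (p−1)(q−1) = n − (p+q) + 1, so p + q = 395939 − 394680 + 1 = 1260.
p and q are the roots of t² − 1260t + 395939 = 0.
Discriminant: 1260² − 4·395939 = 1587600 − 1583756 = 3844; √3844 = 62.
q = (1260 − 62)/2 = 599, p = (1260 + 62)/2 = 661.
Check: 599 · 661 = 395939.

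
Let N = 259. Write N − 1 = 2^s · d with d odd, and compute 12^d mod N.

174

259 − 1 = 258 = 2^1 · 129, so d = 129.
12^1 ≡ 12 (mod 259)
12^2 ≡ 12^2 = 144 ≡ 144 (mod 259)
12^4 ≡ 144^2 = 20736 ≡ 16 (mod 259)
12^8 ≡ 16^2 = 256 ≡ 256 (mod 259)
12^16 ≡ 256^2 = 65536 ≡ 9 (mod 259)
12^32 ≡ 9^2 = 81 ≡ 81 (mod 259)
12^64 ≡ 81^2 = 6561 ≡ 86 (mod 259)
12^128 ≡ 86^2 = 7396 ≡ 144 (mod 259)
129 = 128 + 1 in binary powers of 2.
So 12^129 ≡ 144 · 12 ≡ 174 (mod 259).
Squaring chain: 174; never reaches −1, so base 12 is a Miller–Rabin witness that 259 is composite.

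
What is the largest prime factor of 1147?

37

1147 = 31 · 37
37 is prime.
So 1147 = 31 · 37; the largest prime factor is 37.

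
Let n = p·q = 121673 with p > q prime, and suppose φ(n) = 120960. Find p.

φ(n) = (p−1)(q−1) = n − (p+q) + 1, so p + q = 121673 − 120960 + 1 = 714.
p and q are the roots of t² − 714t + 121673 = 0.
Discriminant: 714² − 4·121673 = 509796 − 486692 = 23104; √23104 = 152.
q = (714 − 152)/2 = 281, p = (714 + 152)/2 = 433.
Check: 281 · 433 = 121673.

433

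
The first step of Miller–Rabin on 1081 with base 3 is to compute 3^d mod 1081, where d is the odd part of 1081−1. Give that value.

1081 − 1 = 1080 = 2^3 · 135, so d = 135.
3^1 ≡ 3 (mod 1081)
3^2 ≡ 3^2 = 9 ≡ 9 (mod 1081)
3^4 ≡ 9^2 = 81 ≡ 81 (mod 1081)
3^8 ≡ 81^2 = 6561 ≡ 75 (mod 1081)
3^16 ≡ 75^2 = 5625 ≡ 220 (mod 1081)
3^32 ≡ 220^2 = 48400 ≡ 836 (mod 1081)
3^64 ≡ 836^2 = 698896 ≡ 570 (mod 1081)
3^128 ≡ 570^2 = 324900 ≡ 600 (mod 1081)
135 = 128 + 4 + 2 + 1 in binary powers of 2.
So 3^135 ≡ 600 · 81 · 9 · 3 ≡ 947 (mod 1081).
Squaring chain: 947 → 660 → 1038; never reaches −1, so base 3 is a Miller–Rabin witness that 1081 is composite.

947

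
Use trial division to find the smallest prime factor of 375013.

375013 is odd.
Digit sum 19, not divisible by 3.
Ends in 3: not divisible by 5.
7: 375013 = 7·53573 + 2
11: 375013 = 11·34092 + 1
13: 375013 = 13·28847 + 2
17: 375013 = 17·22059 + 10
19: 375013 = 19·19737 + 10
23: 375013 = 23·16304 + 21
29: 375013 = 29·12931 + 14
31: 375013 = 31·12097 + 6
37: 375013 = 37·10135 + 18
41: 375013 = 41·9146 + 27
43: 375013 = 43·8721 + 10
47: 375013 = 47·7979

47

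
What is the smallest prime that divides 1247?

29

1247 is odd.
Digit sum 14, not divisible by 3.
Ends in 7: not divisible by 5.
7: 1247 = 7·178 + 1
11: 1247 = 11·113 + 4
13: 1247 = 13·95 + 12
17: 1247 = 17·73 + 6
19: 1247 = 19·65 + 12
23: 1247 = 23·54 + 5
29: 1247 = 29·43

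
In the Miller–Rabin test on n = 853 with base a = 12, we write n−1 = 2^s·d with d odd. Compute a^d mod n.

853 − 1 = 852 = 2^2 · 213, so d = 213.
12^1 ≡ 12 (mod 853)
12^2 ≡ 12^2 = 144 ≡ 144 (mod 853)
12^4 ≡ 144^2 = 20736 ≡ 264 (mod 853)
12^8 ≡ 264^2 = 69696 ≡ 603 (mod 853)
12^16 ≡ 603^2 = 363609 ≡ 231 (mod 853)
12^32 ≡ 231^2 = 53361 ≡ 475 (mod 853)
12^64 ≡ 475^2 = 225625 ≡ 433 (mod 853)
12^128 ≡ 433^2 = 187489 ≡ 682 (mod 853)
213 = 128 + 64 + 16 + 4 + 1 in binary powers of 2.
So 12^213 ≡ 682 · 433 · 231 · 264 · 12 ≡ 1 (mod 853).
Since 12^d ≡ 1 (mod 853), base 12 does not prove 853 composite.

1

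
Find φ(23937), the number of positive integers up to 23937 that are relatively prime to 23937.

15600

Factor: 23937 = 3 · 79 · 101.
φ(23937) = (3−1) · (79−1) · (101−1) = 2 · 78 · 100 = 15600.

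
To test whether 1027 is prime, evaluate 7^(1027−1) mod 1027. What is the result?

324

7^1 ≡ 7 (mod 1027)
7^2 ≡ 7^2 = 49 ≡ 49 (mod 1027)
7^4 ≡ 49^2 = 2401 ≡ 347 (mod 1027)
7^8 ≡ 347^2 = 120409 ≡ 250 (mod 1027)
7^16 ≡ 250^2 = 62500 ≡ 880 (mod 1027)
7^32 ≡ 880^2 = 774400 ≡ 42 (mod 1027)
7^64 ≡ 42^2 = 1764 ≡ 737 (mod 1027)
7^128 ≡ 737^2 = 543169 ≡ 913 (mod 1027)
7^256 ≡ 913^2 = 833569 ≡ 672 (mod 1027)
7^512 ≡ 672^2 = 451584 ≡ 731 (mod 1027)
7^1024 ≡ 731^2 = 534361 ≡ 321 (mod 1027)
1026 = 1024 + 2 in binary powers of 2.
So 7^1026 ≡ 321 · 49 ≡ 324 (mod 1027).
Since 324 ≠ 1, base 7 is a Fermat witness: 1027 is composite.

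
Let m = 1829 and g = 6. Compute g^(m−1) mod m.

1823

6^1 ≡ 6 (mod 1829)
6^2 ≡ 6^2 = 36 ≡ 36 (mod 1829)
6^4 ≡ 36^2 = 1296 ≡ 1296 (mod 1829)
6^8 ≡ 1296^2 = 1679616 ≡ 594 (mod 1829)
6^16 ≡ 594^2 = 352836 ≡ 1668 (mod 1829)
6^32 ≡ 1668^2 = 2782224 ≡ 315 (mod 1829)
6^64 ≡ 315^2 = 99225 ≡ 459 (mod 1829)
6^128 ≡ 459^2 = 210681 ≡ 346 (mod 1829)
6^256 ≡ 346^2 = 119716 ≡ 831 (mod 1829)
6^512 ≡ 831^2 = 690561 ≡ 1028 (mod 1829)
6^1024 ≡ 1028^2 = 1056784 ≡ 1451 (mod 1829)
1828 = 1024 + 512 + 256 + 32 + 4 in binary powers of 2.
So 6^1828 ≡ 1451 · 1028 · 831 · 315 · 1296 ≡ 1823 (mod 1829).
Since 1823 ≠ 1, base 6 is a Fermat witness: 1829 is composite.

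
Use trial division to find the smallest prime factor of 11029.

41

11029 is odd.
Digit sum 13, not divisible by 3.
Ends in 9: not divisible by 5.
7: 11029 = 7·1575 + 4
11: 11029 = 11·1002 + 7
13: 11029 = 13·848 + 5
17: 11029 = 17·648 + 13
19: 11029 = 19·580 + 9
23: 11029 = 23·479 + 12
29: 11029 = 29·380 + 9
31: 11029 = 31·355 + 24
37: 11029 = 37·298 + 3
41: 11029 = 41·269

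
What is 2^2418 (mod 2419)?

1138

2^1 ≡ 2 (mod 2419)
2^2 ≡ 2^2 = 4 ≡ 4 (mod 2419)
2^4 ≡ 4^2 = 16 ≡ 16 (mod 2419)
2^8 ≡ 16^2 = 256 ≡ 256 (mod 2419)
2^16 ≡ 256^2 = 65536 ≡ 223 (mod 2419)
2^32 ≡ 223^2 = 49729 ≡ 1349 (mod 2419)
2^64 ≡ 1349^2 = 1819801 ≡ 713 (mod 2419)
2^128 ≡ 713^2 = 508369 ≡ 379 (mod 2419)
2^256 ≡ 379^2 = 143641 ≡ 920 (mod 2419)
2^512 ≡ 920^2 = 846400 ≡ 2169 (mod 2419)
2^1024 ≡ 2169^2 = 4704561 ≡ 2025 (mod 2419)
2^2048 ≡ 2025^2 = 4100625 ≡ 420 (mod 2419)
2418 = 2048 + 256 + 64 + 32 + 16 + 2 in binary powers of 2.
So 2^2418 ≡ 420 · 920 · 713 · 1349 · 223 · 4 ≡ 1138 (mod 2419).
Since 1138 ≠ 1, base 2 is a Fermat witness: 2419 is composite.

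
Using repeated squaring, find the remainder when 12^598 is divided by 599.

1

12^1 ≡ 12 (mod 599)
12^2 ≡ 12^2 = 144 ≡ 144 (mod 599)
12^4 ≡ 144^2 = 20736 ≡ 370 (mod 599)
12^8 ≡ 370^2 = 136900 ≡ 328 (mod 599)
12^16 ≡ 328^2 = 107584 ≡ 363 (mod 599)
12^32 ≡ 363^2 = 131769 ≡ 588 (mod 599)
12^64 ≡ 588^2 = 345744 ≡ 121 (mod 599)
12^128 ≡ 121^2 = 14641 ≡ 265 (mod 599)
12^256 ≡ 265^2 = 70225 ≡ 142 (mod 599)
12^512 ≡ 142^2 = 20164 ≡ 397 (mod 599)
598 = 512 + 64 + 16 + 4 + 2 in binary powers of 2.
So 12^598 ≡ 397 · 121 · 363 · 370 · 144 ≡ 1 (mod 599).
Since the result is 1, base 12 gives no evidence that 599 is composite.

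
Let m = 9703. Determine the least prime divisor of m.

9703 is odd.
Digit sum 19, not divisible by 3.
Ends in 3: not divisible by 5.
7: 9703 = 7·1386 + 1
11: 9703 = 11·882 + 1
13: 9703 = 13·746 + 5
17: 9703 = 17·570 + 13
19: 9703 = 19·510 + 13
23: 9703 = 23·421 + 20
29: 9703 = 29·334 + 17
31: 9703 = 31·313

31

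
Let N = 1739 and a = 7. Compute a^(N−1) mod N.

636

7^1 ≡ 7 (mod 1739)
7^2 ≡ 7^2 = 49 ≡ 49 (mod 1739)
7^4 ≡ 49^2 = 2401 ≡ 662 (mod 1739)
7^8 ≡ 662^2 = 438244 ≡ 16 (mod 1739)
7^16 ≡ 16^2 = 256 ≡ 256 (mod 1739)
7^32 ≡ 256^2 = 65536 ≡ 1193 (mod 1739)
7^64 ≡ 1193^2 = 1423249 ≡ 747 (mod 1739)
7^128 ≡ 747^2 = 558009 ≡ 1529 (mod 1739)
7^256 ≡ 1529^2 = 2337841 ≡ 625 (mod 1739)
7^512 ≡ 625^2 = 390625 ≡ 1089 (mod 1739)
7^1024 ≡ 1089^2 = 1185921 ≡ 1662 (mod 1739)
1738 = 1024 + 512 + 128 + 64 + 8 + 2 in binary powers of 2.
So 7^1738 ≡ 1662 · 1089 · 1529 · 747 · 16 · 49 ≡ 636 (mod 1739).
Since 636 ≠ 1, base 7 is a Fermat witness: 1739 is composite.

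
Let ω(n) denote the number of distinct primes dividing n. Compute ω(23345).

23345 = 5 · 4669
4669 = 7 · 667
667 = 23 · 29
23345 = 5 · 7 · 23 · 29, which has 4 distinct prime factors.

4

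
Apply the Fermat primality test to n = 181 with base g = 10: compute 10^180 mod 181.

1

10^1 ≡ 10 (mod 181)
10^2 ≡ 10^2 = 100 ≡ 100 (mod 181)
10^4 ≡ 100^2 = 10000 ≡ 45 (mod 181)
10^8 ≡ 45^2 = 2025 ≡ 34 (mod 181)
10^16 ≡ 34^2 = 1156 ≡ 70 (mod 181)
10^32 ≡ 70^2 = 4900 ≡ 13 (mod 181)
10^64 ≡ 13^2 = 169 ≡ 169 (mod 181)
10^128 ≡ 169^2 = 28561 ≡ 144 (mod 181)
180 = 128 + 32 + 16 + 4 in binary powers of 2.
So 10^180 ≡ 144 · 13 · 70 · 45 ≡ 1 (mod 181).
Since the result is 1, base 10 gives no evidence that 181 is composite.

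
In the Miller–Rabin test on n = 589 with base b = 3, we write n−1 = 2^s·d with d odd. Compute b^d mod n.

426

589 − 1 = 588 = 2^2 · 147, so d = 147.
3^1 ≡ 3 (mod 589)
3^2 ≡ 3^2 = 9 ≡ 9 (mod 589)
3^4 ≡ 9^2 = 81 ≡ 81 (mod 589)
3^8 ≡ 81^2 = 6561 ≡ 82 (mod 589)
3^16 ≡ 82^2 = 6724 ≡ 245 (mod 589)
3^32 ≡ 245^2 = 60025 ≡ 536 (mod 589)
3^64 ≡ 536^2 = 287296 ≡ 453 (mod 589)
3^128 ≡ 453^2 = 205209 ≡ 237 (mod 589)
147 = 128 + 16 + 2 + 1 in binary powers of 2.
So 3^147 ≡ 237 · 245 · 9 · 3 ≡ 426 (mod 589).
Squaring chain: 426 → 64; never reaches −1, so base 3 is a Miller–Rabin witness that 589 is composite.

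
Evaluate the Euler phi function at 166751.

Factor: 166751 = 13 · 101 · 127.
φ(166751) = (13−1) · (101−1) · (127−1) = 12 · 100 · 126 = 151200.

151200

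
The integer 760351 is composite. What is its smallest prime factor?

29

760351 is odd.
Digit sum 22, not divisible by 3.
Ends in 1: not divisible by 5.
7: 760351 = 7·108621 + 4
11: 760351 = 11·69122 + 9
13: 760351 = 13·58488 + 7
17: 760351 = 17·44726 + 9
19: 760351 = 19·40018 + 9
23: 760351 = 23·33058 + 17
29: 760351 = 29·26219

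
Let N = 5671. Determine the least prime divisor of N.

53

5671 is odd.
Digit sum 19, not divisible by 3.
Ends in 1: not divisible by 5.
7: 5671 = 7·810 + 1
11: 5671 = 11·515 + 6
13: 5671 = 13·436 + 3
17: 5671 = 17·333 + 10
19: 5671 = 19·298 + 9
23: 5671 = 23·246 + 13
29: 5671 = 29·195 + 16
31: 5671 = 31·182 + 29
37: 5671 = 37·153 + 10
41: 5671 = 41·138 + 13
43: 5671 = 43·131 + 38
47: 5671 = 47·120 + 31
53: 5671 = 53·107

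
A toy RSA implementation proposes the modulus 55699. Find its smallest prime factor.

55699 is odd.
Digit sum 34, not divisible by 3.
Ends in 9: not divisible by 5.
7: 55699 = 7·7957

7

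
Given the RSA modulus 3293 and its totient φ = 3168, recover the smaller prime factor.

37

φ(n) = (p−1)(q−1) = n − (p+q) + 1, so p + q = 3293 − 3168 + 1 = 126.
p and q are the roots of t² − 126t + 3293 = 0.
Discriminant: 126² − 4·3293 = 15876 − 13172 = 2704; √2704 = 52.
q = (126 − 52)/2 = 37, p = (126 + 52)/2 = 89.
Check: 37 · 89 = 3293.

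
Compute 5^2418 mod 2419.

433

5^1 ≡ 5 (mod 2419)
5^2 ≡ 5^2 = 25 ≡ 25 (mod 2419)
5^4 ≡ 25^2 = 625 ≡ 625 (mod 2419)
5^8 ≡ 625^2 = 390625 ≡ 1166 (mod 2419)
5^16 ≡ 1166^2 = 1359556 ≡ 78 (mod 2419)
5^32 ≡ 78^2 = 6084 ≡ 1246 (mod 2419)
5^64 ≡ 1246^2 = 1552516 ≡ 1937 (mod 2419)
5^128 ≡ 1937^2 = 3751969 ≡ 100 (mod 2419)
5^256 ≡ 100^2 = 10000 ≡ 324 (mod 2419)
5^512 ≡ 324^2 = 104976 ≡ 959 (mod 2419)
5^1024 ≡ 959^2 = 919681 ≡ 461 (mod 2419)
5^2048 ≡ 461^2 = 212521 ≡ 2068 (mod 2419)
2418 = 2048 + 256 + 64 + 32 + 16 + 2 in binary powers of 2.
So 5^2418 ≡ 2068 · 324 · 1937 · 1246 · 78 · 25 ≡ 433 (mod 2419).
Since 433 ≠ 1, base 5 is a Fermat witness: 2419 is composite.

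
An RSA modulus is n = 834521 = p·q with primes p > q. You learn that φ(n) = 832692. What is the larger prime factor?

φ(n) = (p−1)(q−1) = n − (p+q) + 1, so p + q = 834521 − 832692 + 1 = 1830.
p and q are the roots of t² − 1830t + 834521 = 0.
Discriminant: 1830² − 4·834521 = 3348900 − 3338084 = 10816; √10816 = 104.
q = (1830 − 104)/2 = 863, p = (1830 + 104)/2 = 967.
Check: 863 · 967 = 834521.

967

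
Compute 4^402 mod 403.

4^1 ≡ 4 (mod 403)
4^2 ≡ 4^2 = 16 ≡ 16 (mod 403)
4^4 ≡ 16^2 = 256 ≡ 256 (mod 403)
4^8 ≡ 256^2 = 65536 ≡ 250 (mod 403)
4^16 ≡ 250^2 = 62500 ≡ 35 (mod 403)
4^32 ≡ 35^2 = 1225 ≡ 16 (mod 403)
4^64 ≡ 16^2 = 256 ≡ 256 (mod 403)
4^128 ≡ 256^2 = 65536 ≡ 250 (mod 403)
4^256 ≡ 250^2 = 62500 ≡ 35 (mod 403)
402 = 256 + 128 + 16 + 2 in binary powers of 2.
So 4^402 ≡ 35 · 250 · 35 · 16 ≡ 326 (mod 403).
Since 326 ≠ 1, base 4 is a Fermat witness: 403 is composite.

326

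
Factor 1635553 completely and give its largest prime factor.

89

1635553 = 17 · 96209
96209 = 23 · 4183
4183 = 47 · 89
89 is prime.
So 1635553 = 17 · 23 · 47 · 89; the largest prime factor is 89.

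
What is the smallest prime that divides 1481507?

1481507 is odd.
Digit sum 26, not divisible by 3.
Ends in 7: not divisible by 5.
7: 1481507 = 7·211643 + 6
11: 1481507 = 11·134682 + 5
13: 1481507 = 13·113962 + 1
17: 1481507 = 17·87147 + 8
19: 1481507 = 19·77974 + 1
23: 1481507 = 23·64413 + 8
29: 1481507 = 29·51086 + 13
31: 1481507 = 31·47790 + 17
37: 1481507 = 37·40040 + 27
41: 1481507 = 41·36134 + 13
43: 1481507 = 43·34453 + 28
47: 1481507 = 47·31521 + 20
53: 1481507 = 53·27952 + 51
59: 1481507 = 59·25110 + 17
61: 1481507 = 61·24287

61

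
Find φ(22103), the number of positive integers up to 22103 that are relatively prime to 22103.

20460

Factor: 22103 = 23 · 31^2.
φ(22103) = (23−1) · 31^1·(31−1) = 22 · 930 = 20460.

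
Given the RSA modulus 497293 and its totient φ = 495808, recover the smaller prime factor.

509

φ(n) = (p−1)(q−1) = n − (p+q) + 1, so p + q = 497293 − 495808 + 1 = 1486.
p and q are the roots of t² − 1486t + 497293 = 0.
Discriminant: 1486² − 4·497293 = 2208196 − 1989172 = 219024; √219024 = 468.
q = (1486 − 468)/2 = 509, p = (1486 + 468)/2 = 977.
Check: 509 · 977 = 497293.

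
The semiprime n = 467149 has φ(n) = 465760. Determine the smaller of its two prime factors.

φ(n) = (p−1)(q−1) = n − (p+q) + 1, so p + q = 467149 − 465760 + 1 = 1390.
p and q are the roots of t² − 1390t + 467149 = 0.
Discriminant: 1390² − 4·467149 = 1932100 − 1868596 = 63504; √63504 = 252.
q = (1390 − 252)/2 = 569, p = (1390 + 252)/2 = 821.
Check: 569 · 821 = 467149.

569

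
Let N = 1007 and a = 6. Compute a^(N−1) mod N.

6^1 ≡ 6 (mod 1007)
6^2 ≡ 6^2 = 36 ≡ 36 (mod 1007)
6^4 ≡ 36^2 = 1296 ≡ 289 (mod 1007)
6^8 ≡ 289^2 = 83521 ≡ 947 (mod 1007)
6^16 ≡ 947^2 = 896809 ≡ 579 (mod 1007)
6^32 ≡ 579^2 = 335241 ≡ 917 (mod 1007)
6^64 ≡ 917^2 = 840889 ≡ 44 (mod 1007)
6^128 ≡ 44^2 = 1936 ≡ 929 (mod 1007)
6^256 ≡ 929^2 = 863041 ≡ 42 (mod 1007)
6^512 ≡ 42^2 = 1764 ≡ 757 (mod 1007)
1006 = 512 + 256 + 128 + 64 + 32 + 8 + 4 + 2 in binary powers of 2.
So 6^1006 ≡ 757 · 42 · 929 · 44 · 917 · 947 · 289 · 36 ≡ 598 (mod 1007).
Since 598 ≠ 1, base 6 is a Fermat witness: 1007 is composite.

598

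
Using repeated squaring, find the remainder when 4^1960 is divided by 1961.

4^1 ≡ 4 (mod 1961)
4^2 ≡ 4^2 = 16 ≡ 16 (mod 1961)
4^4 ≡ 16^2 = 256 ≡ 256 (mod 1961)
4^8 ≡ 256^2 = 65536 ≡ 823 (mod 1961)
4^16 ≡ 823^2 = 677329 ≡ 784 (mod 1961)
4^32 ≡ 784^2 = 614656 ≡ 863 (mod 1961)
4^64 ≡ 863^2 = 744769 ≡ 1550 (mod 1961)
4^128 ≡ 1550^2 = 2402500 ≡ 275 (mod 1961)
4^256 ≡ 275^2 = 75625 ≡ 1107 (mod 1961)
4^512 ≡ 1107^2 = 1225449 ≡ 1785 (mod 1961)
4^1024 ≡ 1785^2 = 3186225 ≡ 1561 (mod 1961)
1960 = 1024 + 512 + 256 + 128 + 32 + 8 in binary powers of 2.
So 4^1960 ≡ 1561 · 1785 · 1107 · 275 · 863 · 823 ≡ 1561 (mod 1961).
Since 1561 ≠ 1, base 4 is a Fermat witness: 1961 is composite.

1561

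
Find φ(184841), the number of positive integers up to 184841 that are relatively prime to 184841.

Factor: 184841 = 17 · 83 · 131.
φ(184841) = (17−1) · (83−1) · (131−1) = 16 · 82 · 130 = 170560.

170560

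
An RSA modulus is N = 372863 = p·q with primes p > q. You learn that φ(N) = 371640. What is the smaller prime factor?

φ(n) = (p−1)(q−1) = n − (p+q) + 1, so p + q = 372863 − 371640 + 1 = 1224.
p and q are the roots of t² − 1224t + 372863 = 0.
Discriminant: 1224² − 4·372863 = 1498176 − 1491452 = 6724; √6724 = 82.
q = (1224 − 82)/2 = 571, p = (1224 + 82)/2 = 653.
Check: 571 · 653 = 372863.

571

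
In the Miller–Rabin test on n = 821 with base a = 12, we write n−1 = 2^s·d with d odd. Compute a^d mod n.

821 − 1 = 820 = 2^2 · 205, so d = 205.
12^1 ≡ 12 (mod 821)
12^2 ≡ 12^2 = 144 ≡ 144 (mod 821)
12^4 ≡ 144^2 = 20736 ≡ 211 (mod 821)
12^8 ≡ 211^2 = 44521 ≡ 187 (mod 821)
12^16 ≡ 187^2 = 34969 ≡ 487 (mod 821)
12^32 ≡ 487^2 = 237169 ≡ 721 (mod 821)
12^64 ≡ 721^2 = 519841 ≡ 148 (mod 821)
12^128 ≡ 148^2 = 21904 ≡ 558 (mod 821)
205 = 128 + 64 + 8 + 4 + 1 in binary powers of 2.
So 12^205 ≡ 558 · 148 · 187 · 211 · 12 ≡ 526 (mod 821).
Squaring chain: 526 → 820; reaches −1, so base 12 does not prove 821 composite.

526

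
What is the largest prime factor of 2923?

2923 = 37 · 79
79 is prime.
So 2923 = 37 · 79; the largest prime factor is 79.

79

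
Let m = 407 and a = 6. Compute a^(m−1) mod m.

6^1 ≡ 6 (mod 407)
6^2 ≡ 6^2 = 36 ≡ 36 (mod 407)
6^4 ≡ 36^2 = 1296 ≡ 75 (mod 407)
6^8 ≡ 75^2 = 5625 ≡ 334 (mod 407)
6^16 ≡ 334^2 = 111556 ≡ 38 (mod 407)
6^32 ≡ 38^2 = 1444 ≡ 223 (mod 407)
6^64 ≡ 223^2 = 49729 ≡ 75 (mod 407)
6^128 ≡ 75^2 = 5625 ≡ 334 (mod 407)
6^256 ≡ 334^2 = 111556 ≡ 38 (mod 407)
406 = 256 + 128 + 16 + 4 + 2 in binary powers of 2.
So 6^406 ≡ 38 · 334 · 38 · 75 · 36 ≡ 258 (mod 407).
Since 258 ≠ 1, base 6 is a Fermat witness: 407 is composite.

258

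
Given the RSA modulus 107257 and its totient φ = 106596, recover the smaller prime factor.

283

φ(n) = (p−1)(q−1) = n − (p+q) + 1, so p + q = 107257 − 106596 + 1 = 662.
p and q are the roots of t² − 662t + 107257 = 0.
Discriminant: 662² − 4·107257 = 438244 − 429028 = 9216; √9216 = 96.
q = (662 − 96)/2 = 283, p = (662 + 96)/2 = 379.
Check: 283 · 379 = 107257.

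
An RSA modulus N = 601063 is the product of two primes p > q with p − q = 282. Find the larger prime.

Since p = q + 282, we have 601063 = q(q + 282), so q² + 282q − 601063 = 0.
Discriminant: 282² + 4·601063 = 79524 + 2404252 = 2483776; √2483776 = 1576.
q = (−282 + 1576)/2 = 647, and p = q + 282 = 929.
Check: 647 · 929 = 601063.

929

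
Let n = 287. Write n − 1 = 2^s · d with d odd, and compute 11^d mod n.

268

287 − 1 = 286 = 2^1 · 143, so d = 143.
11^1 ≡ 11 (mod 287)
11^2 ≡ 11^2 = 121 ≡ 121 (mod 287)
11^4 ≡ 121^2 = 14641 ≡ 4 (mod 287)
11^8 ≡ 4^2 = 16 ≡ 16 (mod 287)
11^16 ≡ 16^2 = 256 ≡ 256 (mod 287)
11^32 ≡ 256^2 = 65536 ≡ 100 (mod 287)
11^64 ≡ 100^2 = 10000 ≡ 242 (mod 287)
11^128 ≡ 242^2 = 58564 ≡ 16 (mod 287)
143 = 128 + 8 + 4 + 2 + 1 in binary powers of 2.
So 11^143 ≡ 16 · 16 · 4 · 121 · 11 ≡ 268 (mod 287).
Squaring chain: 268; never reaches −1, so base 11 is a Miller–Rabin witness that 287 is composite.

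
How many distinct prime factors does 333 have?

2

333 = 3^2 · 37
333 = 3^2 · 37, which has 2 distinct prime factors.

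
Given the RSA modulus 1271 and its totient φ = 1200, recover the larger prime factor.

41

φ(n) = (p−1)(q−1) = n − (p+q) + 1, so p + q = 1271 − 1200 + 1 = 72.
p and q are the roots of t² − 72t + 1271 = 0.
Discriminant: 72² − 4·1271 = 5184 − 5084 = 100; √100 = 10.
q = (72 − 10)/2 = 31, p = (72 + 10)/2 = 41.
Check: 31 · 41 = 1271.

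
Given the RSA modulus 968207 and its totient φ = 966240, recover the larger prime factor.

991

φ(n) = (p−1)(q−1) = n − (p+q) + 1, so p + q = 968207 − 966240 + 1 = 1968.
p and q are the roots of t² − 1968t + 968207 = 0.
Discriminant: 1968² − 4·968207 = 3873024 − 3872828 = 196; √196 = 14.
q = (1968 − 14)/2 = 977, p = (1968 + 14)/2 = 991.
Check: 977 · 991 = 968207.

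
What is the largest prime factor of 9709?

9709 = 7 · 1387
1387 = 19 · 73
73 is prime.
So 9709 = 7 · 19 · 73; the largest prime factor is 73.

73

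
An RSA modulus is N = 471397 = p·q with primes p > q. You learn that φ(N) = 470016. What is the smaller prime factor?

φ(n) = (p−1)(q−1) = n − (p+q) + 1, so p + q = 471397 − 470016 + 1 = 1382.
p and q are the roots of t² − 1382t + 471397 = 0.
Discriminant: 1382² − 4·471397 = 1909924 − 1885588 = 24336; √24336 = 156.
q = (1382 − 156)/2 = 613, p = (1382 + 156)/2 = 769.
Check: 613 · 769 = 471397.

613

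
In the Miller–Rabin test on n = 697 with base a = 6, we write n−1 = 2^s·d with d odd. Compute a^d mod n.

439

697 − 1 = 696 = 2^3 · 87, so d = 87.
6^1 ≡ 6 (mod 697)
6^2 ≡ 6^2 = 36 ≡ 36 (mod 697)
6^4 ≡ 36^2 = 1296 ≡ 599 (mod 697)
6^8 ≡ 599^2 = 358801 ≡ 543 (mod 697)
6^16 ≡ 543^2 = 294849 ≡ 18 (mod 697)
6^32 ≡ 18^2 = 324 ≡ 324 (mod 697)
6^64 ≡ 324^2 = 104976 ≡ 426 (mod 697)
87 = 64 + 16 + 4 + 2 + 1 in binary powers of 2.
So 6^87 ≡ 426 · 18 · 599 · 36 · 6 ≡ 439 (mod 697).
Squaring chain: 439 → 349 → 523; never reaches −1, so base 6 is a Miller–Rabin witness that 697 is composite.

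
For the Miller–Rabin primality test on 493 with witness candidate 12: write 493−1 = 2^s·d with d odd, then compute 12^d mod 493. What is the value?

493 − 1 = 492 = 2^2 · 123, so d = 123.
12^1 ≡ 12 (mod 493)
12^2 ≡ 12^2 = 144 ≡ 144 (mod 493)
12^4 ≡ 144^2 = 20736 ≡ 30 (mod 493)
12^8 ≡ 30^2 = 900 ≡ 407 (mod 493)
12^16 ≡ 407^2 = 165649 ≡ 1 (mod 493)
12^32 ≡ 1^2 = 1 ≡ 1 (mod 493)
12^64 ≡ 1^2 = 1 ≡ 1 (mod 493)
123 = 64 + 32 + 16 + 8 + 2 + 1 in binary powers of 2.
So 12^123 ≡ 1 · 1 · 1 · 407 · 144 · 12 ≡ 278 (mod 493).
Squaring chain: 278 → 376; never reaches −1, so base 12 is a Miller–Rabin witness that 493 is composite.

278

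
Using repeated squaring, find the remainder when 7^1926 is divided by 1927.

758

7^1 ≡ 7 (mod 1927)
7^2 ≡ 7^2 = 49 ≡ 49 (mod 1927)
7^4 ≡ 49^2 = 2401 ≡ 474 (mod 1927)
7^8 ≡ 474^2 = 224676 ≡ 1144 (mod 1927)
7^16 ≡ 1144^2 = 1308736 ≡ 303 (mod 1927)
7^32 ≡ 303^2 = 91809 ≡ 1240 (mod 1927)
7^64 ≡ 1240^2 = 1537600 ≡ 1781 (mod 1927)
7^128 ≡ 1781^2 = 3171961 ≡ 119 (mod 1927)
7^256 ≡ 119^2 = 14161 ≡ 672 (mod 1927)
7^512 ≡ 672^2 = 451584 ≡ 666 (mod 1927)
7^1024 ≡ 666^2 = 443556 ≡ 346 (mod 1927)
1926 = 1024 + 512 + 256 + 128 + 4 + 2 in binary powers of 2.
So 7^1926 ≡ 346 · 666 · 672 · 119 · 474 · 49 ≡ 758 (mod 1927).
Since 758 ≠ 1, base 7 is a Fermat witness: 1927 is composite.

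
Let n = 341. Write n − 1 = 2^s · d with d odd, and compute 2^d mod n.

32

341 − 1 = 340 = 2^2 · 85, so d = 85.
2^1 ≡ 2 (mod 341)
2^2 ≡ 2^2 = 4 ≡ 4 (mod 341)
2^4 ≡ 4^2 = 16 ≡ 16 (mod 341)
2^8 ≡ 16^2 = 256 ≡ 256 (mod 341)
2^16 ≡ 256^2 = 65536 ≡ 64 (mod 341)
2^32 ≡ 64^2 = 4096 ≡ 4 (mod 341)
2^64 ≡ 4^2 = 16 ≡ 16 (mod 341)
85 = 64 + 16 + 4 + 1 in binary powers of 2.
So 2^85 ≡ 16 · 64 · 16 · 2 ≡ 32 (mod 341).
Squaring chain: 32 → 1; never reaches −1, so base 2 is a Miller–Rabin witness that 341 is composite.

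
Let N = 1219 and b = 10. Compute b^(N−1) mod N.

10^1 ≡ 10 (mod 1219)
10^2 ≡ 10^2 = 100 ≡ 100 (mod 1219)
10^4 ≡ 100^2 = 10000 ≡ 248 (mod 1219)
10^8 ≡ 248^2 = 61504 ≡ 554 (mod 1219)
10^16 ≡ 554^2 = 306916 ≡ 947 (mod 1219)
10^32 ≡ 947^2 = 896809 ≡ 844 (mod 1219)
10^64 ≡ 844^2 = 712336 ≡ 440 (mod 1219)
10^128 ≡ 440^2 = 193600 ≡ 998 (mod 1219)
10^256 ≡ 998^2 = 996004 ≡ 81 (mod 1219)
10^512 ≡ 81^2 = 6561 ≡ 466 (mod 1219)
10^1024 ≡ 466^2 = 217156 ≡ 174 (mod 1219)
1218 = 1024 + 128 + 64 + 2 in binary powers of 2.
So 10^1218 ≡ 174 · 998 · 440 · 100 ≡ 876 (mod 1219).
Since 876 ≠ 1, base 10 is a Fermat witness: 1219 is composite.

876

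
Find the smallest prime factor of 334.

334 is even: 2 divides it.

2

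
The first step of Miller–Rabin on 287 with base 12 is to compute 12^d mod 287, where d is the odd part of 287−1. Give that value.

199

287 − 1 = 286 = 2^1 · 143, so d = 143.
12^1 ≡ 12 (mod 287)
12^2 ≡ 12^2 = 144 ≡ 144 (mod 287)
12^4 ≡ 144^2 = 20736 ≡ 72 (mod 287)
12^8 ≡ 72^2 = 5184 ≡ 18 (mod 287)
12^16 ≡ 18^2 = 324 ≡ 37 (mod 287)
12^32 ≡ 37^2 = 1369 ≡ 221 (mod 287)
12^64 ≡ 221^2 = 48841 ≡ 51 (mod 287)
12^128 ≡ 51^2 = 2601 ≡ 18 (mod 287)
143 = 128 + 8 + 4 + 2 + 1 in binary powers of 2.
So 12^143 ≡ 18 · 18 · 72 · 144 · 12 ≡ 199 (mod 287).
Squaring chain: 199; never reaches −1, so base 12 is a Miller–Rabin witness that 287 is composite.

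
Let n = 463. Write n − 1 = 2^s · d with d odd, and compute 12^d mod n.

463 − 1 = 462 = 2^1 · 231, so d = 231.
12^1 ≡ 12 (mod 463)
12^2 ≡ 12^2 = 144 ≡ 144 (mod 463)
12^4 ≡ 144^2 = 20736 ≡ 364 (mod 463)
12^8 ≡ 364^2 = 132496 ≡ 78 (mod 463)
12^16 ≡ 78^2 = 6084 ≡ 65 (mod 463)
12^32 ≡ 65^2 = 4225 ≡ 58 (mod 463)
12^64 ≡ 58^2 = 3364 ≡ 123 (mod 463)
12^128 ≡ 123^2 = 15129 ≡ 313 (mod 463)
231 = 128 + 64 + 32 + 4 + 2 + 1 in binary powers of 2.
So 12^231 ≡ 313 · 123 · 58 · 364 · 144 · 12 ≡ 462 (mod 463).
Since 12^d ≡ 462 (mod 463), base 12 does not prove 463 composite.

462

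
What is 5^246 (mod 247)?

5^1 ≡ 5 (mod 247)
5^2 ≡ 5^2 = 25 ≡ 25 (mod 247)
5^4 ≡ 25^2 = 625 ≡ 131 (mod 247)
5^8 ≡ 131^2 = 17161 ≡ 118 (mod 247)
5^16 ≡ 118^2 = 13924 ≡ 92 (mod 247)
5^32 ≡ 92^2 = 8464 ≡ 66 (mod 247)
5^64 ≡ 66^2 = 4356 ≡ 157 (mod 247)
5^128 ≡ 157^2 = 24649 ≡ 196 (mod 247)
246 = 128 + 64 + 32 + 16 + 4 + 2 in binary powers of 2.
So 5^246 ≡ 196 · 157 · 66 · 92 · 131 · 25 ≡ 220 (mod 247).
Since 220 ≠ 1, base 5 is a Fermat witness: 247 is composite.

220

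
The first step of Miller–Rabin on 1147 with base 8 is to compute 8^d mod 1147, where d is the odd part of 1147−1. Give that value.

1147 − 1 = 1146 = 2^1 · 573, so d = 573.
8^1 ≡ 8 (mod 1147)
8^2 ≡ 8^2 = 64 ≡ 64 (mod 1147)
8^4 ≡ 64^2 = 4096 ≡ 655 (mod 1147)
8^8 ≡ 655^2 = 429025 ≡ 47 (mod 1147)
8^16 ≡ 47^2 = 2209 ≡ 1062 (mod 1147)
8^32 ≡ 1062^2 = 1127844 ≡ 343 (mod 1147)
8^64 ≡ 343^2 = 117649 ≡ 655 (mod 1147)
8^128 ≡ 655^2 = 429025 ≡ 47 (mod 1147)
8^256 ≡ 47^2 = 2209 ≡ 1062 (mod 1147)
8^512 ≡ 1062^2 = 1127844 ≡ 343 (mod 1147)
573 = 512 + 32 + 16 + 8 + 4 + 1 in binary powers of 2.
So 8^573 ≡ 343 · 343 · 1062 · 47 · 655 · 8 ≡ 450 (mod 1147).
Squaring chain: 450; never reaches −1, so base 8 is a Miller–Rabin witness that 1147 is composite.

450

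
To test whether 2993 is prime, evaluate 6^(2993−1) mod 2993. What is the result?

201

6^1 ≡ 6 (mod 2993)
6^2 ≡ 6^2 = 36 ≡ 36 (mod 2993)
6^4 ≡ 36^2 = 1296 ≡ 1296 (mod 2993)
6^8 ≡ 1296^2 = 1679616 ≡ 543 (mod 2993)
6^16 ≡ 543^2 = 294849 ≡ 1535 (mod 2993)
6^32 ≡ 1535^2 = 2356225 ≡ 734 (mod 2993)
6^64 ≡ 734^2 = 538756 ≡ 16 (mod 2993)
6^128 ≡ 16^2 = 256 ≡ 256 (mod 2993)
6^256 ≡ 256^2 = 65536 ≡ 2683 (mod 2993)
6^512 ≡ 2683^2 = 7198489 ≡ 324 (mod 2993)
6^1024 ≡ 324^2 = 104976 ≡ 221 (mod 2993)
6^2048 ≡ 221^2 = 48841 ≡ 953 (mod 2993)
2992 = 2048 + 512 + 256 + 128 + 32 + 16 in binary powers of 2.
So 6^2992 ≡ 953 · 324 · 2683 · 256 · 734 · 1535 ≡ 201 (mod 2993).
Since 201 ≠ 1, base 6 is a Fermat witness: 2993 is composite.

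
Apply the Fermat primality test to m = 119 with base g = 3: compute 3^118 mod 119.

32

3^1 ≡ 3 (mod 119)
3^2 ≡ 3^2 = 9 ≡ 9 (mod 119)
3^4 ≡ 9^2 = 81 ≡ 81 (mod 119)
3^8 ≡ 81^2 = 6561 ≡ 16 (mod 119)
3^16 ≡ 16^2 = 256 ≡ 18 (mod 119)
3^32 ≡ 18^2 = 324 ≡ 86 (mod 119)
3^64 ≡ 86^2 = 7396 ≡ 18 (mod 119)
118 = 64 + 32 + 16 + 4 + 2 in binary powers of 2.
So 3^118 ≡ 18 · 86 · 18 · 81 · 9 ≡ 32 (mod 119).
Since 32 ≠ 1, base 3 is a Fermat witness: 119 is composite.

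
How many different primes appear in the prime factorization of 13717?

3

13717 = 11 · 1247
1247 = 29 · 43
13717 = 11 · 29 · 43, which has 3 distinct prime factors.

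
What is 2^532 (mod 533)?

406

2^1 ≡ 2 (mod 533)
2^2 ≡ 2^2 = 4 ≡ 4 (mod 533)
2^4 ≡ 4^2 = 16 ≡ 16 (mod 533)
2^8 ≡ 16^2 = 256 ≡ 256 (mod 533)
2^16 ≡ 256^2 = 65536 ≡ 510 (mod 533)
2^32 ≡ 510^2 = 260100 ≡ 529 (mod 533)
2^64 ≡ 529^2 = 279841 ≡ 16 (mod 533)
2^128 ≡ 16^2 = 256 ≡ 256 (mod 533)
2^256 ≡ 256^2 = 65536 ≡ 510 (mod 533)
2^512 ≡ 510^2 = 260100 ≡ 529 (mod 533)
532 = 512 + 16 + 4 in binary powers of 2.
So 2^532 ≡ 529 · 510 · 16 ≡ 406 (mod 533).
Since 406 ≠ 1, base 2 is a Fermat witness: 533 is composite.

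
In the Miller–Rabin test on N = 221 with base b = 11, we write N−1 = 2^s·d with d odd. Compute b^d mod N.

221 − 1 = 220 = 2^2 · 55, so d = 55.
11^1 ≡ 11 (mod 221)
11^2 ≡ 11^2 = 121 ≡ 121 (mod 221)
11^4 ≡ 121^2 = 14641 ≡ 55 (mod 221)
11^8 ≡ 55^2 = 3025 ≡ 152 (mod 221)
11^16 ≡ 152^2 = 23104 ≡ 120 (mod 221)
11^32 ≡ 120^2 = 14400 ≡ 35 (mod 221)
55 = 32 + 16 + 4 + 2 + 1 in binary powers of 2.
So 11^55 ≡ 35 · 120 · 55 · 121 · 11 ≡ 54 (mod 221).
Squaring chain: 54 → 43; never reaches −1, so base 11 is a Miller–Rabin witness that 221 is composite.

54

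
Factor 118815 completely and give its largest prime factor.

118815 = 3 · 39605
39605 = 5 · 7921
7921 = 89 · 89
89 = 89 · 1
So 118815 = 3 · 5 · 89^2; the largest prime factor is 89.

89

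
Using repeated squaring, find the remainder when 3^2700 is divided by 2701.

3^1 ≡ 3 (mod 2701)
3^2 ≡ 3^2 = 9 ≡ 9 (mod 2701)
3^4 ≡ 9^2 = 81 ≡ 81 (mod 2701)
3^8 ≡ 81^2 = 6561 ≡ 1159 (mod 2701)
3^16 ≡ 1159^2 = 1343281 ≡ 884 (mod 2701)
3^32 ≡ 884^2 = 781456 ≡ 867 (mod 2701)
3^64 ≡ 867^2 = 751689 ≡ 811 (mod 2701)
3^128 ≡ 811^2 = 657721 ≡ 1378 (mod 2701)
3^256 ≡ 1378^2 = 1898884 ≡ 81 (mod 2701)
3^512 ≡ 81^2 = 6561 ≡ 1159 (mod 2701)
3^1024 ≡ 1159^2 = 1343281 ≡ 884 (mod 2701)
3^2048 ≡ 884^2 = 781456 ≡ 867 (mod 2701)
2700 = 2048 + 512 + 128 + 8 + 4 in binary powers of 2.
So 3^2700 ≡ 867 · 1159 · 1378 · 1159 · 81 ≡ 1 (mod 2701).
Since the result is 1, base 3 gives no evidence that 2701 is composite.

1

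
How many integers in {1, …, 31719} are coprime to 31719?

Factor: 31719 = 3 · 97 · 109.
φ(31719) = (3−1) · (97−1) · (109−1) = 2 · 96 · 108 = 20736.

20736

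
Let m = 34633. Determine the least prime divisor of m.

59

34633 is odd.
Digit sum 19, not divisible by 3.
Ends in 3: not divisible by 5.
7: 34633 = 7·4947 + 4
11: 34633 = 11·3148 + 5
13: 34633 = 13·2664 + 1
17: 34633 = 17·2037 + 4
19: 34633 = 19·1822 + 15
23: 34633 = 23·1505 + 18
29: 34633 = 29·1194 + 7
31: 34633 = 31·1117 + 6
37: 34633 = 37·936 + 1
41: 34633 = 41·844 + 29
43: 34633 = 43·805 + 18
47: 34633 = 47·736 + 41
53: 34633 = 53·653 + 24
59: 34633 = 59·587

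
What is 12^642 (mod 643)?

1

12^1 ≡ 12 (mod 643)
12^2 ≡ 12^2 = 144 ≡ 144 (mod 643)
12^4 ≡ 144^2 = 20736 ≡ 160 (mod 643)
12^8 ≡ 160^2 = 25600 ≡ 523 (mod 643)
12^16 ≡ 523^2 = 273529 ≡ 254 (mod 643)
12^32 ≡ 254^2 = 64516 ≡ 216 (mod 643)
12^64 ≡ 216^2 = 46656 ≡ 360 (mod 643)
12^128 ≡ 360^2 = 129600 ≡ 357 (mod 643)
12^256 ≡ 357^2 = 127449 ≡ 135 (mod 643)
12^512 ≡ 135^2 = 18225 ≡ 221 (mod 643)
642 = 512 + 128 + 2 in binary powers of 2.
So 12^642 ≡ 221 · 357 · 144 ≡ 1 (mod 643).
Since the result is 1, base 12 gives no evidence that 643 is composite.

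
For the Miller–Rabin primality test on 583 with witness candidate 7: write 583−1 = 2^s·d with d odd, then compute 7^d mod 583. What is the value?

271

583 − 1 = 582 = 2^1 · 291, so d = 291.
7^1 ≡ 7 (mod 583)
7^2 ≡ 7^2 = 49 ≡ 49 (mod 583)
7^4 ≡ 49^2 = 2401 ≡ 69 (mod 583)
7^8 ≡ 69^2 = 4761 ≡ 97 (mod 583)
7^16 ≡ 97^2 = 9409 ≡ 81 (mod 583)
7^32 ≡ 81^2 = 6561 ≡ 148 (mod 583)
7^64 ≡ 148^2 = 21904 ≡ 333 (mod 583)
7^128 ≡ 333^2 = 110889 ≡ 119 (mod 583)
7^256 ≡ 119^2 = 14161 ≡ 169 (mod 583)
291 = 256 + 32 + 2 + 1 in binary powers of 2.
So 7^291 ≡ 169 · 148 · 49 · 7 ≡ 271 (mod 583).
Squaring chain: 271; never reaches −1, so base 7 is a Miller–Rabin witness that 583 is composite.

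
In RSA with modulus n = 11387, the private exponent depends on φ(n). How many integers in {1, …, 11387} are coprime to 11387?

Factor: 11387 = 59 · 193.
φ(11387) = (59−1) · (193−1) = 58 · 192 = 11136.

11136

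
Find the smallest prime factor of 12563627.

12563627 is odd.
Digit sum 32, not divisible by 3.
Ends in 7: not divisible by 5.
7: 12563627 = 7·1794803 + 6
11: 12563627 = 11·1142147 + 10
13: 12563627 = 13·966432 + 11
17: 12563627 = 17·739036 + 15
19: 12563627 = 19·661243 + 10
23: 12563627 = 23·546244 + 15
29: 12563627 = 29·433228 + 15
31: 12563627 = 31·405278 + 9
37: 12563627 = 37·339557 + 18
41: 12563627 = 41·306429 + 38
43: 12563627 = 43·292177 + 16
47: 12563627 = 47·267311 + 10
53: 12563627 = 53·237049 + 30
59: 12563627 = 59·212942 + 49
61: 12563627 = 61·205961 + 6
67: 12563627 = 67·187516 + 55
71: 12563627 = 71·176952 + 35
73: 12563627 = 73·172104 + 35
79: 12563627 = 79·159033 + 20
83: 12563627 = 83·151369

83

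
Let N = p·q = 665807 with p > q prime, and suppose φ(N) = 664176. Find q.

φ(n) = (p−1)(q−1) = n − (p+q) + 1, so p + q = 665807 − 664176 + 1 = 1632.
p and q are the roots of t² − 1632t + 665807 = 0.
Discriminant: 1632² − 4·665807 = 2663424 − 2663228 = 196; √196 = 14.
q = (1632 − 14)/2 = 809, p = (1632 + 14)/2 = 823.
Check: 809 · 823 = 665807.

809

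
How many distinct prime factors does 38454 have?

38454 = 2 · 19227
19227 = 3 · 6409
6409 = 13 · 493
493 = 17 · 29
38454 = 2 · 3 · 13 · 17 · 29, which has 5 distinct prime factors.

5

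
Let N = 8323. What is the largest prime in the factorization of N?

8323 = 7 · 1189
1189 = 29 · 41
41 is prime.
So 8323 = 7 · 29 · 41; the largest prime factor is 41.

41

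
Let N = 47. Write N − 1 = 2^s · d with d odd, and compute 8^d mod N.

47 − 1 = 46 = 2^1 · 23, so d = 23.
8^1 ≡ 8 (mod 47)
8^2 ≡ 8^2 = 64 ≡ 17 (mod 47)
8^4 ≡ 17^2 = 289 ≡ 7 (mod 47)
8^8 ≡ 7^2 = 49 ≡ 2 (mod 47)
8^16 ≡ 2^2 = 4 ≡ 4 (mod 47)
23 = 16 + 4 + 2 + 1 in binary powers of 2.
So 8^23 ≡ 4 · 7 · 17 · 8 ≡ 1 (mod 47).
Since 8^d ≡ 1 (mod 47), base 8 does not prove 47 composite.

1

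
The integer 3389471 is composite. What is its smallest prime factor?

3389471 is odd.
Digit sum 35, not divisible by 3.
Ends in 1: not divisible by 5.
7: 3389471 = 7·484210 + 1
11: 3389471 = 11·308133 + 8
13: 3389471 = 13·260728 + 7
17: 3389471 = 17·199380 + 11
19: 3389471 = 19·178393 + 4
23: 3389471 = 23·147368 + 7
29: 3389471 = 29·116878 + 9
31: 3389471 = 31·109337 + 24
37: 3389471 = 37·91607 + 12
41: 3389471 = 41·82670 + 1
43: 3389471 = 43·78824 + 39
47: 3389471 = 47·72116 + 19
53: 3389471 = 53·63952 + 15
59: 3389471 = 59·57448 + 39
61: 3389471 = 61·55565 + 6
67: 3389471 = 67·50589 + 8
71: 3389471 = 71·47739 + 2
73: 3389471 = 73·46431 + 8
79: 3389471 = 79·42904 + 55
83: 3389471 = 83·40837

83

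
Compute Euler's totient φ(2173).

Factor: 2173 = 41 · 53.
φ(2173) = (41−1) · (53−1) = 40 · 52 = 2080.

2080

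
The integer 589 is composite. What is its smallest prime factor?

589 is odd.
Digit sum 22, not divisible by 3.
Ends in 9: not divisible by 5.
7: 589 = 7·84 + 1
11: 589 = 11·53 + 6
13: 589 = 13·45 + 4
17: 589 = 17·34 + 11
19: 589 = 19·31

19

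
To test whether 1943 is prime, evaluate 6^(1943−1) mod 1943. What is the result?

6^1 ≡ 6 (mod 1943)
6^2 ≡ 6^2 = 36 ≡ 36 (mod 1943)
6^4 ≡ 36^2 = 1296 ≡ 1296 (mod 1943)
6^8 ≡ 1296^2 = 1679616 ≡ 864 (mod 1943)
6^16 ≡ 864^2 = 746496 ≡ 384 (mod 1943)
6^32 ≡ 384^2 = 147456 ≡ 1731 (mod 1943)
6^64 ≡ 1731^2 = 2996361 ≡ 255 (mod 1943)
6^128 ≡ 255^2 = 65025 ≡ 906 (mod 1943)
6^256 ≡ 906^2 = 820836 ≡ 890 (mod 1943)
6^512 ≡ 890^2 = 792100 ≡ 1299 (mod 1943)
6^1024 ≡ 1299^2 = 1687401 ≡ 877 (mod 1943)
1942 = 1024 + 512 + 256 + 128 + 16 + 4 + 2 in binary powers of 2.
So 6^1942 ≡ 877 · 1299 · 890 · 906 · 384 · 1296 · 36 ≡ 1089 (mod 1943).
Since 1089 ≠ 1, base 6 is a Fermat witness: 1943 is composite.

1089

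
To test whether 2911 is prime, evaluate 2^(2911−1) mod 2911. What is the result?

245

2^1 ≡ 2 (mod 2911)
2^2 ≡ 2^2 = 4 ≡ 4 (mod 2911)
2^4 ≡ 4^2 = 16 ≡ 16 (mod 2911)
2^8 ≡ 16^2 = 256 ≡ 256 (mod 2911)
2^16 ≡ 256^2 = 65536 ≡ 1494 (mod 2911)
2^32 ≡ 1494^2 = 2232036 ≡ 2210 (mod 2911)
2^64 ≡ 2210^2 = 4884100 ≡ 2353 (mod 2911)
2^128 ≡ 2353^2 = 5536609 ≡ 2798 (mod 2911)
2^256 ≡ 2798^2 = 7828804 ≡ 1125 (mod 2911)
2^512 ≡ 1125^2 = 1265625 ≡ 2251 (mod 2911)
2^1024 ≡ 2251^2 = 5067001 ≡ 1861 (mod 2911)
2^2048 ≡ 1861^2 = 3463321 ≡ 2142 (mod 2911)
2910 = 2048 + 512 + 256 + 64 + 16 + 8 + 4 + 2 in binary powers of 2.
So 2^2910 ≡ 2142 · 2251 · 1125 · 2353 · 1494 · 256 · 16 · 4 ≡ 245 (mod 2911).
Since 245 ≠ 1, base 2 is a Fermat witness: 2911 is composite.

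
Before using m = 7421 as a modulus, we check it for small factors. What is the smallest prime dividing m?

41

7421 is odd.
Digit sum 14, not divisible by 3.
Ends in 1: not divisible by 5.
7: 7421 = 7·1060 + 1
11: 7421 = 11·674 + 7
13: 7421 = 13·570 + 11
17: 7421 = 17·436 + 9
19: 7421 = 19·390 + 11
23: 7421 = 23·322 + 15
29: 7421 = 29·255 + 26
31: 7421 = 31·239 + 12
37: 7421 = 37·200 + 21
41: 7421 = 41·181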